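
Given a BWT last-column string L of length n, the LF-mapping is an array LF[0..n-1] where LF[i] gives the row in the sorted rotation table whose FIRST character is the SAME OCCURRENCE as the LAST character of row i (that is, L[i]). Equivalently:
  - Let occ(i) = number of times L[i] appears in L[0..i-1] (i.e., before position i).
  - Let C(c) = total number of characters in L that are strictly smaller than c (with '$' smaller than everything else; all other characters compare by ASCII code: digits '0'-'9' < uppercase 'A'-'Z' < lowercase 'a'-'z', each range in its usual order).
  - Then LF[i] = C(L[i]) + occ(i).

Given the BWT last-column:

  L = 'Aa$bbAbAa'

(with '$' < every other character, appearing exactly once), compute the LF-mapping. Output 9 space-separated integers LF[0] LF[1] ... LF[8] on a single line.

Answer: 1 4 0 6 7 2 8 3 5

Derivation:
Char counts: '$':1, 'A':3, 'a':2, 'b':3
C (first-col start): C('$')=0, C('A')=1, C('a')=4, C('b')=6
L[0]='A': occ=0, LF[0]=C('A')+0=1+0=1
L[1]='a': occ=0, LF[1]=C('a')+0=4+0=4
L[2]='$': occ=0, LF[2]=C('$')+0=0+0=0
L[3]='b': occ=0, LF[3]=C('b')+0=6+0=6
L[4]='b': occ=1, LF[4]=C('b')+1=6+1=7
L[5]='A': occ=1, LF[5]=C('A')+1=1+1=2
L[6]='b': occ=2, LF[6]=C('b')+2=6+2=8
L[7]='A': occ=2, LF[7]=C('A')+2=1+2=3
L[8]='a': occ=1, LF[8]=C('a')+1=4+1=5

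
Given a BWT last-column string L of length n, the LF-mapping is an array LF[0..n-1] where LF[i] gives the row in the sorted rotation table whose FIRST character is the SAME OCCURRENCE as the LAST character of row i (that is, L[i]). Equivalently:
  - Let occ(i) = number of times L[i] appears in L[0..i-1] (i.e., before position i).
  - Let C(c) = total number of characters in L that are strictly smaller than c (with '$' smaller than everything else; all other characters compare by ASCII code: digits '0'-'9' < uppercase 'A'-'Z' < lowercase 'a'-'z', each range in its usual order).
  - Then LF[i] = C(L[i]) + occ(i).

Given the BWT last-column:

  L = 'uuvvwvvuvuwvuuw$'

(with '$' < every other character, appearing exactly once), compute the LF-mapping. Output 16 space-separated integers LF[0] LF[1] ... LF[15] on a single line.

Char counts: '$':1, 'u':6, 'v':6, 'w':3
C (first-col start): C('$')=0, C('u')=1, C('v')=7, C('w')=13
L[0]='u': occ=0, LF[0]=C('u')+0=1+0=1
L[1]='u': occ=1, LF[1]=C('u')+1=1+1=2
L[2]='v': occ=0, LF[2]=C('v')+0=7+0=7
L[3]='v': occ=1, LF[3]=C('v')+1=7+1=8
L[4]='w': occ=0, LF[4]=C('w')+0=13+0=13
L[5]='v': occ=2, LF[5]=C('v')+2=7+2=9
L[6]='v': occ=3, LF[6]=C('v')+3=7+3=10
L[7]='u': occ=2, LF[7]=C('u')+2=1+2=3
L[8]='v': occ=4, LF[8]=C('v')+4=7+4=11
L[9]='u': occ=3, LF[9]=C('u')+3=1+3=4
L[10]='w': occ=1, LF[10]=C('w')+1=13+1=14
L[11]='v': occ=5, LF[11]=C('v')+5=7+5=12
L[12]='u': occ=4, LF[12]=C('u')+4=1+4=5
L[13]='u': occ=5, LF[13]=C('u')+5=1+5=6
L[14]='w': occ=2, LF[14]=C('w')+2=13+2=15
L[15]='$': occ=0, LF[15]=C('$')+0=0+0=0

Answer: 1 2 7 8 13 9 10 3 11 4 14 12 5 6 15 0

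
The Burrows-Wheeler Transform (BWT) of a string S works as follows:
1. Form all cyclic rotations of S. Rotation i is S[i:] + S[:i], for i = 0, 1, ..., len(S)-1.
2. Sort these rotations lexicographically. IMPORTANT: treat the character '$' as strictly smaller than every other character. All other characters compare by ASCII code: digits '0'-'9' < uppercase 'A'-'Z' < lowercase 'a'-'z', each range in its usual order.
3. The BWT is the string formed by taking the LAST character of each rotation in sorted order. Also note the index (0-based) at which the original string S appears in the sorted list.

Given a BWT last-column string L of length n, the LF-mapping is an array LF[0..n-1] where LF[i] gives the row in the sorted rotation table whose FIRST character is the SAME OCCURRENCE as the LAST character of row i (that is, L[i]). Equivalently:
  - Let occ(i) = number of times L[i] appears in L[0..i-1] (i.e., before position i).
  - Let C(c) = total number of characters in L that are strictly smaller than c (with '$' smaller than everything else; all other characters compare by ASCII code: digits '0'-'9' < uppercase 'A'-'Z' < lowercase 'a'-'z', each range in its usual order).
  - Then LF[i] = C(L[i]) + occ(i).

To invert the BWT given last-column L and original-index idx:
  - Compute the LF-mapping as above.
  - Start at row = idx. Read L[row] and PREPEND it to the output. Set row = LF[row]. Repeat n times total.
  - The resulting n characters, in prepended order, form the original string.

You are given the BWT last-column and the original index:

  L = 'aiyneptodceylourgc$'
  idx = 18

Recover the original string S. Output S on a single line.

Answer: yogurtencyclopedia$

Derivation:
LF mapping: 1 8 17 10 5 13 15 11 4 2 6 18 9 12 16 14 7 3 0
Walk LF starting at row 18, prepending L[row]:
  step 1: row=18, L[18]='$', prepend. Next row=LF[18]=0
  step 2: row=0, L[0]='a', prepend. Next row=LF[0]=1
  step 3: row=1, L[1]='i', prepend. Next row=LF[1]=8
  step 4: row=8, L[8]='d', prepend. Next row=LF[8]=4
  step 5: row=4, L[4]='e', prepend. Next row=LF[4]=5
  step 6: row=5, L[5]='p', prepend. Next row=LF[5]=13
  step 7: row=13, L[13]='o', prepend. Next row=LF[13]=12
  step 8: row=12, L[12]='l', prepend. Next row=LF[12]=9
  step 9: row=9, L[9]='c', prepend. Next row=LF[9]=2
  step 10: row=2, L[2]='y', prepend. Next row=LF[2]=17
  step 11: row=17, L[17]='c', prepend. Next row=LF[17]=3
  step 12: row=3, L[3]='n', prepend. Next row=LF[3]=10
  step 13: row=10, L[10]='e', prepend. Next row=LF[10]=6
  step 14: row=6, L[6]='t', prepend. Next row=LF[6]=15
  step 15: row=15, L[15]='r', prepend. Next row=LF[15]=14
  step 16: row=14, L[14]='u', prepend. Next row=LF[14]=16
  step 17: row=16, L[16]='g', prepend. Next row=LF[16]=7
  step 18: row=7, L[7]='o', prepend. Next row=LF[7]=11
  step 19: row=11, L[11]='y', prepend. Next row=LF[11]=18
Reversed output: yogurtencyclopedia$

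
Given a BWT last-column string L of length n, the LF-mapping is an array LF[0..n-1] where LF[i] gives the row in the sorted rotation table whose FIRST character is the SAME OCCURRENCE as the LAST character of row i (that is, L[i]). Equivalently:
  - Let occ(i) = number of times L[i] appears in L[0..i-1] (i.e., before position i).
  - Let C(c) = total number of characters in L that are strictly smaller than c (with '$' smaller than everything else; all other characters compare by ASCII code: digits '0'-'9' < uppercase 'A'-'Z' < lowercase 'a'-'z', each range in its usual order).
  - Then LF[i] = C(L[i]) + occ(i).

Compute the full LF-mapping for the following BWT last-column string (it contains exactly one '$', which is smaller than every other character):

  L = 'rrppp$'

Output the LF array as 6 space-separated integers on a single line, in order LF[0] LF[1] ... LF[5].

Char counts: '$':1, 'p':3, 'r':2
C (first-col start): C('$')=0, C('p')=1, C('r')=4
L[0]='r': occ=0, LF[0]=C('r')+0=4+0=4
L[1]='r': occ=1, LF[1]=C('r')+1=4+1=5
L[2]='p': occ=0, LF[2]=C('p')+0=1+0=1
L[3]='p': occ=1, LF[3]=C('p')+1=1+1=2
L[4]='p': occ=2, LF[4]=C('p')+2=1+2=3
L[5]='$': occ=0, LF[5]=C('$')+0=0+0=0

Answer: 4 5 1 2 3 0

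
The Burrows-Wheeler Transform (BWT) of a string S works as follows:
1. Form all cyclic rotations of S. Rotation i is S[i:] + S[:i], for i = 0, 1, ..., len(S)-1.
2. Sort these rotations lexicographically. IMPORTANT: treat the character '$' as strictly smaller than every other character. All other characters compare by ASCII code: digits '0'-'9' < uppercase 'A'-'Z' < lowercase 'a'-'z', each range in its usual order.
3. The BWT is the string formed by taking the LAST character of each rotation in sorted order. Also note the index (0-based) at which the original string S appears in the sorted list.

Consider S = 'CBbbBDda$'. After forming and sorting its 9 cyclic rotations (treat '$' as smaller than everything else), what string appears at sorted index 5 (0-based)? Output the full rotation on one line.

All 9 rotations (rotation i = S[i:]+S[:i]):
  rot[0] = CBbbBDda$
  rot[1] = BbbBDda$C
  rot[2] = bbBDda$CB
  rot[3] = bBDda$CBb
  rot[4] = BDda$CBbb
  rot[5] = Dda$CBbbB
  rot[6] = da$CBbbBD
  rot[7] = a$CBbbBDd
  rot[8] = $CBbbBDda
Sorted (with $ < everything):
  sorted[0] = $CBbbBDda
  sorted[1] = BDda$CBbb
  sorted[2] = BbbBDda$C
  sorted[3] = CBbbBDda$
  sorted[4] = Dda$CBbbB
  sorted[5] = a$CBbbBDd
  sorted[6] = bBDda$CBb
  sorted[7] = bbBDda$CB
  sorted[8] = da$CBbbBD
sorted[5] = a$CBbbBDd

Answer: a$CBbbBDd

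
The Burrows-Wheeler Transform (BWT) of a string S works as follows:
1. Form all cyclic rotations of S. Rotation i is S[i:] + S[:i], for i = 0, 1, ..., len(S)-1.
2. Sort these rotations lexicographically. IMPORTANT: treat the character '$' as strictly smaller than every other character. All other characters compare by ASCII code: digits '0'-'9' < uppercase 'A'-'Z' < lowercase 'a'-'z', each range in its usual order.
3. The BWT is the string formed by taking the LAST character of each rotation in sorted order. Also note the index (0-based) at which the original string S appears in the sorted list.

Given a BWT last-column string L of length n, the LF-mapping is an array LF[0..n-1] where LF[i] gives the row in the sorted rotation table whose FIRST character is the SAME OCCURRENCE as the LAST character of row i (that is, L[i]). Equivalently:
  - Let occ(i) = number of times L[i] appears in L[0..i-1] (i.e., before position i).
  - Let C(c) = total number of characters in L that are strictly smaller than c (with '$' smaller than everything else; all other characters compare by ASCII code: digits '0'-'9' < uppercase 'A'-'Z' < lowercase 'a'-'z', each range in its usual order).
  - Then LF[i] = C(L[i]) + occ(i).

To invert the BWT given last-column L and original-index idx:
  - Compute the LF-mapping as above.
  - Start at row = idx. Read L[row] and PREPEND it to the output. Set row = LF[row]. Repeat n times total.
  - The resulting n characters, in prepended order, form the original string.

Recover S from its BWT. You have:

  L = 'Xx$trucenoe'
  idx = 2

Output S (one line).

Answer: counterexX$

Derivation:
LF mapping: 1 10 0 8 7 9 2 3 5 6 4
Walk LF starting at row 2, prepending L[row]:
  step 1: row=2, L[2]='$', prepend. Next row=LF[2]=0
  step 2: row=0, L[0]='X', prepend. Next row=LF[0]=1
  step 3: row=1, L[1]='x', prepend. Next row=LF[1]=10
  step 4: row=10, L[10]='e', prepend. Next row=LF[10]=4
  step 5: row=4, L[4]='r', prepend. Next row=LF[4]=7
  step 6: row=7, L[7]='e', prepend. Next row=LF[7]=3
  step 7: row=3, L[3]='t', prepend. Next row=LF[3]=8
  step 8: row=8, L[8]='n', prepend. Next row=LF[8]=5
  step 9: row=5, L[5]='u', prepend. Next row=LF[5]=9
  step 10: row=9, L[9]='o', prepend. Next row=LF[9]=6
  step 11: row=6, L[6]='c', prepend. Next row=LF[6]=2
Reversed output: counterexX$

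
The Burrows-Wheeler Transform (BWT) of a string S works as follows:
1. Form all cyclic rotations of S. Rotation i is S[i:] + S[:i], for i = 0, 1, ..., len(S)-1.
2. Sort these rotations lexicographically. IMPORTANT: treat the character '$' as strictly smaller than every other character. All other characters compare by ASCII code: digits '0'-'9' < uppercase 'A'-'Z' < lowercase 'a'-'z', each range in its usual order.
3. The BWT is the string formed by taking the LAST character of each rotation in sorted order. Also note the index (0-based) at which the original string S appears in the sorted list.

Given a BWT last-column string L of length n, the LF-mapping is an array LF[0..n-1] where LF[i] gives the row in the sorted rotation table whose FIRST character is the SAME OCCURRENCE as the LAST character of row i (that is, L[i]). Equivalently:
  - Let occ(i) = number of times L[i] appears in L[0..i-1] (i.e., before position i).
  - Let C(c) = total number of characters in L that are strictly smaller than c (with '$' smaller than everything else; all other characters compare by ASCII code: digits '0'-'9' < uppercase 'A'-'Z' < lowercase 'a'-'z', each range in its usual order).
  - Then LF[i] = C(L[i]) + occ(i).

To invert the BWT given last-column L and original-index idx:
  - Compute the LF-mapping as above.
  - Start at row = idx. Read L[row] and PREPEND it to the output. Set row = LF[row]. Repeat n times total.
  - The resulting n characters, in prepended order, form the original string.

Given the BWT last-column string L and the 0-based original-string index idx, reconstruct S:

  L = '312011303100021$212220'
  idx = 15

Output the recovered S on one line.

Answer: 222303101220100110123$

Derivation:
LF mapping: 19 7 13 1 8 9 20 2 21 10 3 4 5 14 11 0 15 12 16 17 18 6
Walk LF starting at row 15, prepending L[row]:
  step 1: row=15, L[15]='$', prepend. Next row=LF[15]=0
  step 2: row=0, L[0]='3', prepend. Next row=LF[0]=19
  step 3: row=19, L[19]='2', prepend. Next row=LF[19]=17
  step 4: row=17, L[17]='1', prepend. Next row=LF[17]=12
  step 5: row=12, L[12]='0', prepend. Next row=LF[12]=5
  step 6: row=5, L[5]='1', prepend. Next row=LF[5]=9
  step 7: row=9, L[9]='1', prepend. Next row=LF[9]=10
  step 8: row=10, L[10]='0', prepend. Next row=LF[10]=3
  step 9: row=3, L[3]='0', prepend. Next row=LF[3]=1
  step 10: row=1, L[1]='1', prepend. Next row=LF[1]=7
  step 11: row=7, L[7]='0', prepend. Next row=LF[7]=2
  step 12: row=2, L[2]='2', prepend. Next row=LF[2]=13
  step 13: row=13, L[13]='2', prepend. Next row=LF[13]=14
  step 14: row=14, L[14]='1', prepend. Next row=LF[14]=11
  step 15: row=11, L[11]='0', prepend. Next row=LF[11]=4
  step 16: row=4, L[4]='1', prepend. Next row=LF[4]=8
  step 17: row=8, L[8]='3', prepend. Next row=LF[8]=21
  step 18: row=21, L[21]='0', prepend. Next row=LF[21]=6
  step 19: row=6, L[6]='3', prepend. Next row=LF[6]=20
  step 20: row=20, L[20]='2', prepend. Next row=LF[20]=18
  step 21: row=18, L[18]='2', prepend. Next row=LF[18]=16
  step 22: row=16, L[16]='2', prepend. Next row=LF[16]=15
Reversed output: 222303101220100110123$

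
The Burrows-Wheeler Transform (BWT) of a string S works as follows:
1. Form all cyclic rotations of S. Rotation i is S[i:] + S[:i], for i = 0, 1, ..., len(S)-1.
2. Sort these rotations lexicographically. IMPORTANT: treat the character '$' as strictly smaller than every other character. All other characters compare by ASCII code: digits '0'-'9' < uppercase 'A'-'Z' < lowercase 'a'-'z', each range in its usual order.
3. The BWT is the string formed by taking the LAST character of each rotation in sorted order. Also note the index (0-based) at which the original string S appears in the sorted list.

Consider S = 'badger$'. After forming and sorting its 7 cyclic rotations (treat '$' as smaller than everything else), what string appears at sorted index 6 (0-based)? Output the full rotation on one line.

Answer: r$badge

Derivation:
All 7 rotations (rotation i = S[i:]+S[:i]):
  rot[0] = badger$
  rot[1] = adger$b
  rot[2] = dger$ba
  rot[3] = ger$bad
  rot[4] = er$badg
  rot[5] = r$badge
  rot[6] = $badger
Sorted (with $ < everything):
  sorted[0] = $badger
  sorted[1] = adger$b
  sorted[2] = badger$
  sorted[3] = dger$ba
  sorted[4] = er$badg
  sorted[5] = ger$bad
  sorted[6] = r$badge
sorted[6] = r$badge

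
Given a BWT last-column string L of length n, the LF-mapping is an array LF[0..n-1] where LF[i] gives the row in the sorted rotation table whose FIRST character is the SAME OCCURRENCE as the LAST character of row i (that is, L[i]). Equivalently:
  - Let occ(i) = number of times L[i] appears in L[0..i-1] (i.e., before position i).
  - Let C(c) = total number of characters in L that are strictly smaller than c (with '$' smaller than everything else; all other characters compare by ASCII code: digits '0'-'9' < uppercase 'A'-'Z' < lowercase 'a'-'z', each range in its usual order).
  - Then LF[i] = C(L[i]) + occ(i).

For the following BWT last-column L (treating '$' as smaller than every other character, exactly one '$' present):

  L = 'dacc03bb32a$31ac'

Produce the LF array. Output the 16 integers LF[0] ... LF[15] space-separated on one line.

Answer: 15 7 12 13 1 4 10 11 5 3 8 0 6 2 9 14

Derivation:
Char counts: '$':1, '0':1, '1':1, '2':1, '3':3, 'a':3, 'b':2, 'c':3, 'd':1
C (first-col start): C('$')=0, C('0')=1, C('1')=2, C('2')=3, C('3')=4, C('a')=7, C('b')=10, C('c')=12, C('d')=15
L[0]='d': occ=0, LF[0]=C('d')+0=15+0=15
L[1]='a': occ=0, LF[1]=C('a')+0=7+0=7
L[2]='c': occ=0, LF[2]=C('c')+0=12+0=12
L[3]='c': occ=1, LF[3]=C('c')+1=12+1=13
L[4]='0': occ=0, LF[4]=C('0')+0=1+0=1
L[5]='3': occ=0, LF[5]=C('3')+0=4+0=4
L[6]='b': occ=0, LF[6]=C('b')+0=10+0=10
L[7]='b': occ=1, LF[7]=C('b')+1=10+1=11
L[8]='3': occ=1, LF[8]=C('3')+1=4+1=5
L[9]='2': occ=0, LF[9]=C('2')+0=3+0=3
L[10]='a': occ=1, LF[10]=C('a')+1=7+1=8
L[11]='$': occ=0, LF[11]=C('$')+0=0+0=0
L[12]='3': occ=2, LF[12]=C('3')+2=4+2=6
L[13]='1': occ=0, LF[13]=C('1')+0=2+0=2
L[14]='a': occ=2, LF[14]=C('a')+2=7+2=9
L[15]='c': occ=2, LF[15]=C('c')+2=12+2=14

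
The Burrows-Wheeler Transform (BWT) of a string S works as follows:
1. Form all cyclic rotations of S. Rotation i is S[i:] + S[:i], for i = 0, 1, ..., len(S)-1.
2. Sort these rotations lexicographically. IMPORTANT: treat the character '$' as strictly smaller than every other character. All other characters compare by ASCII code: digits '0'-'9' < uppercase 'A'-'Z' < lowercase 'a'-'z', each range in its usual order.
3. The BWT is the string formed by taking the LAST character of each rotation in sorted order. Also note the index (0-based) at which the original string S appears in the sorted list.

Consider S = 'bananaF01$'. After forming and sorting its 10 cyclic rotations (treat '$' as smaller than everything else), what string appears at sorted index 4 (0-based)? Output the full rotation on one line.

All 10 rotations (rotation i = S[i:]+S[:i]):
  rot[0] = bananaF01$
  rot[1] = ananaF01$b
  rot[2] = nanaF01$ba
  rot[3] = anaF01$ban
  rot[4] = naF01$bana
  rot[5] = aF01$banan
  rot[6] = F01$banana
  rot[7] = 01$bananaF
  rot[8] = 1$bananaF0
  rot[9] = $bananaF01
Sorted (with $ < everything):
  sorted[0] = $bananaF01
  sorted[1] = 01$bananaF
  sorted[2] = 1$bananaF0
  sorted[3] = F01$banana
  sorted[4] = aF01$banan
  sorted[5] = anaF01$ban
  sorted[6] = ananaF01$b
  sorted[7] = bananaF01$
  sorted[8] = naF01$bana
  sorted[9] = nanaF01$ba
sorted[4] = aF01$banan

Answer: aF01$banan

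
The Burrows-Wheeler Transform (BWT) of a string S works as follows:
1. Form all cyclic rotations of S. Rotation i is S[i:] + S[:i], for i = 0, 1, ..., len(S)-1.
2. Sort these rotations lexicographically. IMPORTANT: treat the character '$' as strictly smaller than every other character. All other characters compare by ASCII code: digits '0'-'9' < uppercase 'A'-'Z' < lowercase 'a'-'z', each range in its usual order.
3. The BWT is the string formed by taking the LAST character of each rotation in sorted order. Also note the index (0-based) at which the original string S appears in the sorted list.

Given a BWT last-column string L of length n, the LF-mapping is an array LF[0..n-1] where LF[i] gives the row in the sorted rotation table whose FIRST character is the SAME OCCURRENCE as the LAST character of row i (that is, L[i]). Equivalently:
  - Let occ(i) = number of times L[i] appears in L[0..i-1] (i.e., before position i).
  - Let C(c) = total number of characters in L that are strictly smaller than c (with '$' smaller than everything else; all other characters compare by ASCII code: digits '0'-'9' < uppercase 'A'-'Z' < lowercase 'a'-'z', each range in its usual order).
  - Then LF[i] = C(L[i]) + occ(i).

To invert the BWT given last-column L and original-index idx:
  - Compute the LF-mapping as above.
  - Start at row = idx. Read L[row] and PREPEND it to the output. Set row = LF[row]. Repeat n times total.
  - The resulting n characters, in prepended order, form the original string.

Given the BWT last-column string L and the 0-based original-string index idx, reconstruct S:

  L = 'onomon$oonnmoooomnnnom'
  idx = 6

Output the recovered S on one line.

Answer: nnmmonnoomnoomooonnoo$

Derivation:
LF mapping: 12 5 13 1 14 6 0 15 16 7 8 2 17 18 19 20 3 9 10 11 21 4
Walk LF starting at row 6, prepending L[row]:
  step 1: row=6, L[6]='$', prepend. Next row=LF[6]=0
  step 2: row=0, L[0]='o', prepend. Next row=LF[0]=12
  step 3: row=12, L[12]='o', prepend. Next row=LF[12]=17
  step 4: row=17, L[17]='n', prepend. Next row=LF[17]=9
  step 5: row=9, L[9]='n', prepend. Next row=LF[9]=7
  step 6: row=7, L[7]='o', prepend. Next row=LF[7]=15
  step 7: row=15, L[15]='o', prepend. Next row=LF[15]=20
  step 8: row=20, L[20]='o', prepend. Next row=LF[20]=21
  step 9: row=21, L[21]='m', prepend. Next row=LF[21]=4
  step 10: row=4, L[4]='o', prepend. Next row=LF[4]=14
  step 11: row=14, L[14]='o', prepend. Next row=LF[14]=19
  step 12: row=19, L[19]='n', prepend. Next row=LF[19]=11
  step 13: row=11, L[11]='m', prepend. Next row=LF[11]=2
  step 14: row=2, L[2]='o', prepend. Next row=LF[2]=13
  step 15: row=13, L[13]='o', prepend. Next row=LF[13]=18
  step 16: row=18, L[18]='n', prepend. Next row=LF[18]=10
  step 17: row=10, L[10]='n', prepend. Next row=LF[10]=8
  step 18: row=8, L[8]='o', prepend. Next row=LF[8]=16
  step 19: row=16, L[16]='m', prepend. Next row=LF[16]=3
  step 20: row=3, L[3]='m', prepend. Next row=LF[3]=1
  step 21: row=1, L[1]='n', prepend. Next row=LF[1]=5
  step 22: row=5, L[5]='n', prepend. Next row=LF[5]=6
Reversed output: nnmmonnoomnoomooonnoo$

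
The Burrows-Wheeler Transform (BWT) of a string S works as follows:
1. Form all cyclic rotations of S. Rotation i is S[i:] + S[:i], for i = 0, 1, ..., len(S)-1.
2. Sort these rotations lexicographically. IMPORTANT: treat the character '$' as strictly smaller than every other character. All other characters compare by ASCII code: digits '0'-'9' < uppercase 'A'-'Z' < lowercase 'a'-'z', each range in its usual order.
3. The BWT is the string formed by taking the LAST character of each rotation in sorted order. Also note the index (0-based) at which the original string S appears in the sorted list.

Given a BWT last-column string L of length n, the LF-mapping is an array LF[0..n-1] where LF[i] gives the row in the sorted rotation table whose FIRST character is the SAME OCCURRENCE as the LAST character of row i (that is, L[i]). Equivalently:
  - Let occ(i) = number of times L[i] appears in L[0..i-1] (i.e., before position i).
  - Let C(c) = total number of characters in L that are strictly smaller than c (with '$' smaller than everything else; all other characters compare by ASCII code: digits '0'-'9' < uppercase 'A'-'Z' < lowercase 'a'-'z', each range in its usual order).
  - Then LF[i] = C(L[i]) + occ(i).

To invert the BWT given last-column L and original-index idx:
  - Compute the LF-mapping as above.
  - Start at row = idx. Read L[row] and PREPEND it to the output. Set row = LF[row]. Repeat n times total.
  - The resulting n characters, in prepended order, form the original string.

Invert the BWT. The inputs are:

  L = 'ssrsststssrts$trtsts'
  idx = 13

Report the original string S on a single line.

Answer: stttssttsrrssssrtss$

Derivation:
LF mapping: 4 5 1 6 7 14 8 15 9 10 2 16 11 0 17 3 18 12 19 13
Walk LF starting at row 13, prepending L[row]:
  step 1: row=13, L[13]='$', prepend. Next row=LF[13]=0
  step 2: row=0, L[0]='s', prepend. Next row=LF[0]=4
  step 3: row=4, L[4]='s', prepend. Next row=LF[4]=7
  step 4: row=7, L[7]='t', prepend. Next row=LF[7]=15
  step 5: row=15, L[15]='r', prepend. Next row=LF[15]=3
  step 6: row=3, L[3]='s', prepend. Next row=LF[3]=6
  step 7: row=6, L[6]='s', prepend. Next row=LF[6]=8
  step 8: row=8, L[8]='s', prepend. Next row=LF[8]=9
  step 9: row=9, L[9]='s', prepend. Next row=LF[9]=10
  step 10: row=10, L[10]='r', prepend. Next row=LF[10]=2
  step 11: row=2, L[2]='r', prepend. Next row=LF[2]=1
  step 12: row=1, L[1]='s', prepend. Next row=LF[1]=5
  step 13: row=5, L[5]='t', prepend. Next row=LF[5]=14
  step 14: row=14, L[14]='t', prepend. Next row=LF[14]=17
  step 15: row=17, L[17]='s', prepend. Next row=LF[17]=12
  step 16: row=12, L[12]='s', prepend. Next row=LF[12]=11
  step 17: row=11, L[11]='t', prepend. Next row=LF[11]=16
  step 18: row=16, L[16]='t', prepend. Next row=LF[16]=18
  step 19: row=18, L[18]='t', prepend. Next row=LF[18]=19
  step 20: row=19, L[19]='s', prepend. Next row=LF[19]=13
Reversed output: stttssttsrrssssrtss$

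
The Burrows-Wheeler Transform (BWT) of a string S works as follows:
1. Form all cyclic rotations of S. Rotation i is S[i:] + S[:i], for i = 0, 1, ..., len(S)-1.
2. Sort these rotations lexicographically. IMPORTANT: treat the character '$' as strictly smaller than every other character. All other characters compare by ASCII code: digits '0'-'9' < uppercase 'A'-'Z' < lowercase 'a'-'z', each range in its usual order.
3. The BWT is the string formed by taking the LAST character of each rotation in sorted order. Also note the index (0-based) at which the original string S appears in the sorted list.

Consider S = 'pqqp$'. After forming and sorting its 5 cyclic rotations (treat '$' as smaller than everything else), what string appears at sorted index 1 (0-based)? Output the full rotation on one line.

All 5 rotations (rotation i = S[i:]+S[:i]):
  rot[0] = pqqp$
  rot[1] = qqp$p
  rot[2] = qp$pq
  rot[3] = p$pqq
  rot[4] = $pqqp
Sorted (with $ < everything):
  sorted[0] = $pqqp
  sorted[1] = p$pqq
  sorted[2] = pqqp$
  sorted[3] = qp$pq
  sorted[4] = qqp$p
sorted[1] = p$pqq

Answer: p$pqq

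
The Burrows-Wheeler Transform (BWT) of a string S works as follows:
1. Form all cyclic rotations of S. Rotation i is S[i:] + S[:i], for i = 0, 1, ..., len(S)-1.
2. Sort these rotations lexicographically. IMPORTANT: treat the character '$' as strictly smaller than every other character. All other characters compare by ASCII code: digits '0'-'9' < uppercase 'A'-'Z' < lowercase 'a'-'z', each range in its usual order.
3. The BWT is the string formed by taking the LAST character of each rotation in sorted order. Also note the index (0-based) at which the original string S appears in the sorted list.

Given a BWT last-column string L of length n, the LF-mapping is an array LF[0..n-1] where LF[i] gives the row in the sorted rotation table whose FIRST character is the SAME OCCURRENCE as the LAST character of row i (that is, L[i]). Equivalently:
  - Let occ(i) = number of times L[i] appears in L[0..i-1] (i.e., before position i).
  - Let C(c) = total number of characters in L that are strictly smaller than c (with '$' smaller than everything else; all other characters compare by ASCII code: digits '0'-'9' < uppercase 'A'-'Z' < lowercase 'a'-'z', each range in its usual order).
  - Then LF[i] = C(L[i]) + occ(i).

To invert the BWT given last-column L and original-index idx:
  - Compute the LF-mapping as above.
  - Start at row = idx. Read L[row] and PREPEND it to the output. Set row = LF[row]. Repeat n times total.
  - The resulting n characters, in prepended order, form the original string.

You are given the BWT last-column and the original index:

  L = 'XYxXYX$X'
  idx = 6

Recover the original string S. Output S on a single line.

LF mapping: 1 5 7 2 6 3 0 4
Walk LF starting at row 6, prepending L[row]:
  step 1: row=6, L[6]='$', prepend. Next row=LF[6]=0
  step 2: row=0, L[0]='X', prepend. Next row=LF[0]=1
  step 3: row=1, L[1]='Y', prepend. Next row=LF[1]=5
  step 4: row=5, L[5]='X', prepend. Next row=LF[5]=3
  step 5: row=3, L[3]='X', prepend. Next row=LF[3]=2
  step 6: row=2, L[2]='x', prepend. Next row=LF[2]=7
  step 7: row=7, L[7]='X', prepend. Next row=LF[7]=4
  step 8: row=4, L[4]='Y', prepend. Next row=LF[4]=6
Reversed output: YXxXXYX$

Answer: YXxXXYX$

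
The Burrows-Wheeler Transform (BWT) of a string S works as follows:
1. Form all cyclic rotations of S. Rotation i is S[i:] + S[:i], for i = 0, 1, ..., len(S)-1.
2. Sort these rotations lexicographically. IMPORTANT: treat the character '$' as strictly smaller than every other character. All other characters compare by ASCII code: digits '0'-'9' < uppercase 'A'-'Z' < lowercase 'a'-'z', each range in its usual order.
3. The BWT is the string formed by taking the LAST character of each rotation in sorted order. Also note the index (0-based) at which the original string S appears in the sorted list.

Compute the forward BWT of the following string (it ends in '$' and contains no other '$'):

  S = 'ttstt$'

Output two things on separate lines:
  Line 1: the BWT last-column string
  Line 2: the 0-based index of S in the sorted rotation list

Answer: tttts$
5

Derivation:
All 6 rotations (rotation i = S[i:]+S[:i]):
  rot[0] = ttstt$
  rot[1] = tstt$t
  rot[2] = stt$tt
  rot[3] = tt$tts
  rot[4] = t$ttst
  rot[5] = $ttstt
Sorted (with $ < everything):
  sorted[0] = $ttstt  (last char: 't')
  sorted[1] = stt$tt  (last char: 't')
  sorted[2] = t$ttst  (last char: 't')
  sorted[3] = tstt$t  (last char: 't')
  sorted[4] = tt$tts  (last char: 's')
  sorted[5] = ttstt$  (last char: '$')
Last column: tttts$
Original string S is at sorted index 5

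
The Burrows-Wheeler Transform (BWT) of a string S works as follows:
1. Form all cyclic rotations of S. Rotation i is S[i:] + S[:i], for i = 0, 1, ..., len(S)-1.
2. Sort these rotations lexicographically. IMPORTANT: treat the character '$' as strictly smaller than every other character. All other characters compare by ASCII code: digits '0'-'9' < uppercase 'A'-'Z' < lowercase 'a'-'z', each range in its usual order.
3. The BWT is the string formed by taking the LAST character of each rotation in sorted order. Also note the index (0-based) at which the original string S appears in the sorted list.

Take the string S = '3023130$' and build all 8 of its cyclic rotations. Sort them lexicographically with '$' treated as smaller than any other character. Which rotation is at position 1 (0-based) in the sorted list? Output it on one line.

Answer: 0$302313

Derivation:
All 8 rotations (rotation i = S[i:]+S[:i]):
  rot[0] = 3023130$
  rot[1] = 023130$3
  rot[2] = 23130$30
  rot[3] = 3130$302
  rot[4] = 130$3023
  rot[5] = 30$30231
  rot[6] = 0$302313
  rot[7] = $3023130
Sorted (with $ < everything):
  sorted[0] = $3023130
  sorted[1] = 0$302313
  sorted[2] = 023130$3
  sorted[3] = 130$3023
  sorted[4] = 23130$30
  sorted[5] = 30$30231
  sorted[6] = 3023130$
  sorted[7] = 3130$302
sorted[1] = 0$302313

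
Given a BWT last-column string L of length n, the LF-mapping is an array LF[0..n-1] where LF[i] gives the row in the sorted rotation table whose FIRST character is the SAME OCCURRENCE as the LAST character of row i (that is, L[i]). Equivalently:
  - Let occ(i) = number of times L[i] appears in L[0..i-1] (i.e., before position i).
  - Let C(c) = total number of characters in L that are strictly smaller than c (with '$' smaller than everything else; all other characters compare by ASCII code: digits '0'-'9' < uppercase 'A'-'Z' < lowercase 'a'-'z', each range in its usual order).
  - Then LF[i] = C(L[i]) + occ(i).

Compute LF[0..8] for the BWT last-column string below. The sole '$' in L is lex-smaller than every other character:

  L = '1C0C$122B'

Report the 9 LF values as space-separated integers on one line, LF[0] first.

Answer: 2 7 1 8 0 3 4 5 6

Derivation:
Char counts: '$':1, '0':1, '1':2, '2':2, 'B':1, 'C':2
C (first-col start): C('$')=0, C('0')=1, C('1')=2, C('2')=4, C('B')=6, C('C')=7
L[0]='1': occ=0, LF[0]=C('1')+0=2+0=2
L[1]='C': occ=0, LF[1]=C('C')+0=7+0=7
L[2]='0': occ=0, LF[2]=C('0')+0=1+0=1
L[3]='C': occ=1, LF[3]=C('C')+1=7+1=8
L[4]='$': occ=0, LF[4]=C('$')+0=0+0=0
L[5]='1': occ=1, LF[5]=C('1')+1=2+1=3
L[6]='2': occ=0, LF[6]=C('2')+0=4+0=4
L[7]='2': occ=1, LF[7]=C('2')+1=4+1=5
L[8]='B': occ=0, LF[8]=C('B')+0=6+0=6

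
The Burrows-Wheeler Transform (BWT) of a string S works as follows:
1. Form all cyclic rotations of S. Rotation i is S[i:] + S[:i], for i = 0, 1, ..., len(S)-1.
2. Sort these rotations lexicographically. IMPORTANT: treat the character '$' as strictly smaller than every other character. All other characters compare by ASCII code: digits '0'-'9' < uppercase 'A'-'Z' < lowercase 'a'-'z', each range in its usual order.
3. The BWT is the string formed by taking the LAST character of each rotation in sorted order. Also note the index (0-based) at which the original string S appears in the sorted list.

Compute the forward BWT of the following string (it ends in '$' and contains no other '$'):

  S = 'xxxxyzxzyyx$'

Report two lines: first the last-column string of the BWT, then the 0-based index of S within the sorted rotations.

All 12 rotations (rotation i = S[i:]+S[:i]):
  rot[0] = xxxxyzxzyyx$
  rot[1] = xxxyzxzyyx$x
  rot[2] = xxyzxzyyx$xx
  rot[3] = xyzxzyyx$xxx
  rot[4] = yzxzyyx$xxxx
  rot[5] = zxzyyx$xxxxy
  rot[6] = xzyyx$xxxxyz
  rot[7] = zyyx$xxxxyzx
  rot[8] = yyx$xxxxyzxz
  rot[9] = yx$xxxxyzxzy
  rot[10] = x$xxxxyzxzyy
  rot[11] = $xxxxyzxzyyx
Sorted (with $ < everything):
  sorted[0] = $xxxxyzxzyyx  (last char: 'x')
  sorted[1] = x$xxxxyzxzyy  (last char: 'y')
  sorted[2] = xxxxyzxzyyx$  (last char: '$')
  sorted[3] = xxxyzxzyyx$x  (last char: 'x')
  sorted[4] = xxyzxzyyx$xx  (last char: 'x')
  sorted[5] = xyzxzyyx$xxx  (last char: 'x')
  sorted[6] = xzyyx$xxxxyz  (last char: 'z')
  sorted[7] = yx$xxxxyzxzy  (last char: 'y')
  sorted[8] = yyx$xxxxyzxz  (last char: 'z')
  sorted[9] = yzxzyyx$xxxx  (last char: 'x')
  sorted[10] = zxzyyx$xxxxy  (last char: 'y')
  sorted[11] = zyyx$xxxxyzx  (last char: 'x')
Last column: xy$xxxzyzxyx
Original string S is at sorted index 2

Answer: xy$xxxzyzxyx
2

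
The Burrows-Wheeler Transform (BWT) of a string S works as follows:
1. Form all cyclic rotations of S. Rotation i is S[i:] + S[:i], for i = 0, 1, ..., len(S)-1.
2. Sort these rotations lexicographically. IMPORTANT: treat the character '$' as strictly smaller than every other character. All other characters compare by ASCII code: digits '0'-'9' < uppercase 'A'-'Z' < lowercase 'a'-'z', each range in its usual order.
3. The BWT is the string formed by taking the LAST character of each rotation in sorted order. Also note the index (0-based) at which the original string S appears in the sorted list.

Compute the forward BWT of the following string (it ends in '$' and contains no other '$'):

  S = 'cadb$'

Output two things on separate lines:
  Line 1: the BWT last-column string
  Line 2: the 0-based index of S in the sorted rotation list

All 5 rotations (rotation i = S[i:]+S[:i]):
  rot[0] = cadb$
  rot[1] = adb$c
  rot[2] = db$ca
  rot[3] = b$cad
  rot[4] = $cadb
Sorted (with $ < everything):
  sorted[0] = $cadb  (last char: 'b')
  sorted[1] = adb$c  (last char: 'c')
  sorted[2] = b$cad  (last char: 'd')
  sorted[3] = cadb$  (last char: '$')
  sorted[4] = db$ca  (last char: 'a')
Last column: bcd$a
Original string S is at sorted index 3

Answer: bcd$a
3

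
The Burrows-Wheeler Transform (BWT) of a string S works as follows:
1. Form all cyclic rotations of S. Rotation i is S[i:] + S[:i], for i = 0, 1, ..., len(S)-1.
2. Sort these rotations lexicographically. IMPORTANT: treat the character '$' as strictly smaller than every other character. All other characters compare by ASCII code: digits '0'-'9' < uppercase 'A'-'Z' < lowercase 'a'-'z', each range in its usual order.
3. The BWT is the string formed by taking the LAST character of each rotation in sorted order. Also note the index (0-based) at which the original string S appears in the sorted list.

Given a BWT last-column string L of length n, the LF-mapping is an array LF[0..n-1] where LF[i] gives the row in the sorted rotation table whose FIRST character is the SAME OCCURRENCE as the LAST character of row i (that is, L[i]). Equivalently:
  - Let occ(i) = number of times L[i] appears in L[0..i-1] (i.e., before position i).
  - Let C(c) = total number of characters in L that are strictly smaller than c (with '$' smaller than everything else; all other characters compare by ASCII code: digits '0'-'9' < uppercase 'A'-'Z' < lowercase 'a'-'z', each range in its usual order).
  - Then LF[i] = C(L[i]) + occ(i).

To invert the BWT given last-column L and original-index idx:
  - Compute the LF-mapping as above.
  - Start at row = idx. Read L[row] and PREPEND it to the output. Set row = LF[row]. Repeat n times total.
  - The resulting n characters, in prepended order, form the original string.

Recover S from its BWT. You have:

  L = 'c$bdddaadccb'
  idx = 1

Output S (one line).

Answer: acdbddbacdc$

Derivation:
LF mapping: 5 0 3 8 9 10 1 2 11 6 7 4
Walk LF starting at row 1, prepending L[row]:
  step 1: row=1, L[1]='$', prepend. Next row=LF[1]=0
  step 2: row=0, L[0]='c', prepend. Next row=LF[0]=5
  step 3: row=5, L[5]='d', prepend. Next row=LF[5]=10
  step 4: row=10, L[10]='c', prepend. Next row=LF[10]=7
  step 5: row=7, L[7]='a', prepend. Next row=LF[7]=2
  step 6: row=2, L[2]='b', prepend. Next row=LF[2]=3
  step 7: row=3, L[3]='d', prepend. Next row=LF[3]=8
  step 8: row=8, L[8]='d', prepend. Next row=LF[8]=11
  step 9: row=11, L[11]='b', prepend. Next row=LF[11]=4
  step 10: row=4, L[4]='d', prepend. Next row=LF[4]=9
  step 11: row=9, L[9]='c', prepend. Next row=LF[9]=6
  step 12: row=6, L[6]='a', prepend. Next row=LF[6]=1
Reversed output: acdbddbacdc$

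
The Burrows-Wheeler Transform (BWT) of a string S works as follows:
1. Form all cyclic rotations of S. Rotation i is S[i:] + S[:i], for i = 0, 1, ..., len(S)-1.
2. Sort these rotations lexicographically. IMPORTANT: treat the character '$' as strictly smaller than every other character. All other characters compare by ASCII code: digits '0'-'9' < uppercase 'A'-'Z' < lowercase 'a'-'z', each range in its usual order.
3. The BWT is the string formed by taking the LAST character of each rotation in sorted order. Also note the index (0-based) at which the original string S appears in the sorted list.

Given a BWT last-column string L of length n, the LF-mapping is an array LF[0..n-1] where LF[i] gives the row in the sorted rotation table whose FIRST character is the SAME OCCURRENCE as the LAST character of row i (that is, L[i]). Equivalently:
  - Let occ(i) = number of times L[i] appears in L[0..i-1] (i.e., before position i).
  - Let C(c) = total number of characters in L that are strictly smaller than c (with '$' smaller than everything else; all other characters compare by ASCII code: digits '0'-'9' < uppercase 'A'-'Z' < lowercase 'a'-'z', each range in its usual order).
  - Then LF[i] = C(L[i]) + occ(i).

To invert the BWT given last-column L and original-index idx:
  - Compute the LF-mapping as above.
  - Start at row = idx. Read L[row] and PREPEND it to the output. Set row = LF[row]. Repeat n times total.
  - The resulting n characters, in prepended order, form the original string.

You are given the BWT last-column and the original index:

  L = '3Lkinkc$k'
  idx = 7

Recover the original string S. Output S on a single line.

LF mapping: 1 2 5 4 8 6 3 0 7
Walk LF starting at row 7, prepending L[row]:
  step 1: row=7, L[7]='$', prepend. Next row=LF[7]=0
  step 2: row=0, L[0]='3', prepend. Next row=LF[0]=1
  step 3: row=1, L[1]='L', prepend. Next row=LF[1]=2
  step 4: row=2, L[2]='k', prepend. Next row=LF[2]=5
  step 5: row=5, L[5]='k', prepend. Next row=LF[5]=6
  step 6: row=6, L[6]='c', prepend. Next row=LF[6]=3
  step 7: row=3, L[3]='i', prepend. Next row=LF[3]=4
  step 8: row=4, L[4]='n', prepend. Next row=LF[4]=8
  step 9: row=8, L[8]='k', prepend. Next row=LF[8]=7
Reversed output: knickkL3$

Answer: knickkL3$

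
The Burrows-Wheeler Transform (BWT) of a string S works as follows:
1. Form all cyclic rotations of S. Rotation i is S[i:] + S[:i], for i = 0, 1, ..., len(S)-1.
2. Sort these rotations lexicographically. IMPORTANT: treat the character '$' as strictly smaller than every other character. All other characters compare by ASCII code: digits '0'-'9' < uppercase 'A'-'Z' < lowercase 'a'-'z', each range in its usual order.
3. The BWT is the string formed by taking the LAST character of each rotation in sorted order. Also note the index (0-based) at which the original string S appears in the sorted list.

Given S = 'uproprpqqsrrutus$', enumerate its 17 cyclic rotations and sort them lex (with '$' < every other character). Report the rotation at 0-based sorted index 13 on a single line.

Answer: tus$uproprpqqsrru

Derivation:
All 17 rotations (rotation i = S[i:]+S[:i]):
  rot[0] = uproprpqqsrrutus$
  rot[1] = proprpqqsrrutus$u
  rot[2] = roprpqqsrrutus$up
  rot[3] = oprpqqsrrutus$upr
  rot[4] = prpqqsrrutus$upro
  rot[5] = rpqqsrrutus$uprop
  rot[6] = pqqsrrutus$upropr
  rot[7] = qqsrrutus$uproprp
  rot[8] = qsrrutus$uproprpq
  rot[9] = srrutus$uproprpqq
  rot[10] = rrutus$uproprpqqs
  rot[11] = rutus$uproprpqqsr
  rot[12] = utus$uproprpqqsrr
  rot[13] = tus$uproprpqqsrru
  rot[14] = us$uproprpqqsrrut
  rot[15] = s$uproprpqqsrrutu
  rot[16] = $uproprpqqsrrutus
Sorted (with $ < everything):
  sorted[0] = $uproprpqqsrrutus
  sorted[1] = oprpqqsrrutus$upr
  sorted[2] = pqqsrrutus$upropr
  sorted[3] = proprpqqsrrutus$u
  sorted[4] = prpqqsrrutus$upro
  sorted[5] = qqsrrutus$uproprp
  sorted[6] = qsrrutus$uproprpq
  sorted[7] = roprpqqsrrutus$up
  sorted[8] = rpqqsrrutus$uprop
  sorted[9] = rrutus$uproprpqqs
  sorted[10] = rutus$uproprpqqsr
  sorted[11] = s$uproprpqqsrrutu
  sorted[12] = srrutus$uproprpqq
  sorted[13] = tus$uproprpqqsrru
  sorted[14] = uproprpqqsrrutus$
  sorted[15] = us$uproprpqqsrrut
  sorted[16] = utus$uproprpqqsrr
sorted[13] = tus$uproprpqqsrru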